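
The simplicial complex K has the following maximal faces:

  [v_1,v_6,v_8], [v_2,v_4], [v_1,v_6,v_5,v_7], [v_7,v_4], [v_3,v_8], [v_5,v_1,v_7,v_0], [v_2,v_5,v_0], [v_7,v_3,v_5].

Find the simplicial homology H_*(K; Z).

Order the vertices as v_0 < v_1 < v_2 < v_3 < v_4 < v_5 < v_6 < v_7 < v_8. Listing each simplex with vertices in this order, K has dimension 3 with simplices:

  0-simplices (9): [v_0], [v_1], [v_2], [v_3], [v_4], [v_5], [v_6], [v_7], [v_8]
  1-simplices (18): (18 of them)
  2-simplices (10): [v_0,v_1,v_5], [v_0,v_1,v_7], [v_0,v_2,v_5], [v_0,v_5,v_7], [v_1,v_5,v_6], [v_1,v_5,v_7], [v_1,v_6,v_7], [v_1,v_6,v_8], [v_3,v_5,v_7], [v_5,v_6,v_7]
  3-simplices (2): [v_0,v_1,v_5,v_7], [v_1,v_5,v_6,v_7]

Hence C_0 ≅ Z^9, C_1 ≅ Z^18, C_2 ≅ Z^10, C_3 ≅ Z^2.

Boundary ∂_1: C_1 → C_0 sends each edge [p,q] (with p < q) to q − p.
This gives a 9×18 integer matrix of rank 8; reducing to Smith normal form yields diagonal entries (1,1,1,1,1,1,1,1).

∂_2: C_2 → C_1 acts by ∂[p,q,r] = [q,r] − [p,r] + [p,q]. For instance
  ∂[v_5,v_6,v_7] = [v_6,v_7] − [v_5,v_7] + [v_5,v_6],
  ∂[v_0,v_1,v_5] = [v_1,v_5] − [v_0,v_5] + [v_0,v_1].
The resulting 18×10 matrix has rank 8, and its Smith normal form has invariant factors (1,1,1,1,1,1,1,1).

Boundary ∂_3: C_3 → C_2 sends each 3-simplex σ to the alternating sum Σ_i (−1)^i (σ with its i-th vertex removed). For instance
  ∂[v_0,v_1,v_5,v_7] = [v_1,v_5,v_7] − [v_0,v_5,v_7] + [v_0,v_1,v_7] − [v_0,v_1,v_5],
  ∂[v_1,v_5,v_6,v_7] = [v_5,v_6,v_7] − [v_1,v_6,v_7] + [v_1,v_5,v_7] − [v_1,v_5,v_6].
This gives a 10×2 integer matrix of rank 2; reducing to Smith normal form yields diagonal entries (1,1).

Now H_k = ker ∂_k / im ∂_{k+1}, so:

  H_0: rank C_0 − rank ∂_1 = 9 − 8 = 1, and the invariant factors of ∂_1 are all 1, so H_0 = Z.
  H_1: rank ker ∂_1 − rank ∂_2 = (18 − 8) − 8 = 2, and the invariant factors of ∂_2 are all 1, so H_1 = Z^2.
  H_2: rank ker ∂_2 − rank ∂_3 = (10 − 8) − 2 = 0, and the invariant factors of ∂_3 are all 1, so H_2 = 0.
  H_3: rank ker ∂_3 − rank ∂_4 = (2 − 2) − 0 = 0, and there is no ∂_4, so H_3 = 0.

As a check, the Euler characteristic is 9 − 18 + 10 − 2 = -1, which agrees with 1 − 2 + 0 − 0 = -1.

H_0 = Z,  H_1 = Z^2,  H_2 = 0,  H_3 = 0.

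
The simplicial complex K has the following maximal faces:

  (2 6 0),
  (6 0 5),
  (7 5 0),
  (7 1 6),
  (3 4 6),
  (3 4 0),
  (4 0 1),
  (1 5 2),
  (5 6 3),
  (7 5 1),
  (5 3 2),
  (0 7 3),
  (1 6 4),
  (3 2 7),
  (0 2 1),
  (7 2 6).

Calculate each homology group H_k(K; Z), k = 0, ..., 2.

We work with the vertex ordering 0 < 1 < 2 < 3 < 4 < 5 < 6 < 7. The simplices of K, each written with vertices in increasing order, are:

  0-simplices (8): [0], [1], [2], [3], [4], [5], [6], [7]
  1-simplices (24): (24 of them)
  2-simplices (16): [0,1,2], [0,1,4], [0,2,6], [0,3,4], [0,3,7], [0,5,6], [0,5,7], [1,2,5], [1,4,6], [1,5,7], [1,6,7], [2,3,5], [2,3,7], [2,6,7], [3,4,6], [3,5,6]

giving chain groups C_0 ≅ Z^8, C_1 ≅ Z^24, C_2 ≅ Z^16.

Boundary ∂_1: C_1 → C_0 sends each edge [p,q] (with p < q) to q − p.
The 8×24 boundary matrix has rank 7 and Smith normal form diag(1,1,1,1,1,1,1).

∂_2: C_2 → C_1 sends each 2-simplex [p,q,r] to [q,r] − [p,r] + [p,q]. For instance
  ∂[0,5,7] = [5,7] − [0,7] + [0,5],
  ∂[0,2,6] = [2,6] − [0,6] + [0,2].
As a 24×16 matrix over Z this has rank 15, with invariant factors (1,1,1,1,1,1,1,1,1,1,1,1,1,1,1).

Now H_k = ker ∂_k / im ∂_{k+1}, so:

  H_0: rank C_0 − rank ∂_1 = 8 − 7 = 1, and the invariant factors of ∂_1 are all 1, so H_0 = Z.
  H_1: rank ker ∂_1 − rank ∂_2 = (24 − 7) − 15 = 2, and the invariant factors of ∂_2 are all 1, so H_1 = Z^2.
  H_2: rank ker ∂_2 − rank ∂_3 = (16 − 15) − 0 = 1, and there is no ∂_3, so H_2 = Z.

(K is a triangulation of the torus T^2.)

H_0 = Z,  H_1 = Z^2,  H_2 = Z.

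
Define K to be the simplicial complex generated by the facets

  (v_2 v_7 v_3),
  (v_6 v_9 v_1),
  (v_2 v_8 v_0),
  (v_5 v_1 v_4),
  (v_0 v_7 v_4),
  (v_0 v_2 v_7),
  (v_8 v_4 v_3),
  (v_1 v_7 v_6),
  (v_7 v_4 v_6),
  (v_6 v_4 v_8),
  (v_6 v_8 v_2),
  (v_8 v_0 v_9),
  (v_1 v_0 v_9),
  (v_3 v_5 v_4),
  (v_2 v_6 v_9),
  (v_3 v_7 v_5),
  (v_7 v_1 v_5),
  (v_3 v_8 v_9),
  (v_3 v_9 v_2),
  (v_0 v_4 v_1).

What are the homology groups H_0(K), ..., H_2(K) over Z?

Fix the vertex order v_0 < v_1 < v_2 < v_3 < v_4 < v_5 < v_6 < v_7 < v_8 < v_9 and write every simplex with vertices in increasing order. Then dim K = 2 and the simplices of K are:

  0-simplices (10): [v_0], [v_1], [v_2], [v_3], [v_4], [v_5], [v_6], [v_7], [v_8], [v_9]
  1-simplices (30): (30 of them)
  2-simplices (20): (20 of them)

Hence C_0 ≅ Z^10, C_1 ≅ Z^30, C_2 ≅ Z^20.

Boundary ∂_1: C_1 → C_0 is given by ∂[p,q] = [q] − [p].
The 10×30 boundary matrix has rank 9 and Smith normal form diag(1,1,1,1,1,1,1,1,1).

∂_2: C_2 → C_1 sends each 2-simplex [p,q,r] to [q,r] − [p,r] + [p,q]. For instance
  ∂[v_2,v_3,v_9] = [v_3,v_9] − [v_2,v_9] + [v_2,v_3],
  ∂[v_3,v_5,v_7] = [v_5,v_7] − [v_3,v_7] + [v_3,v_5].
The 30×20 boundary matrix has rank 20 and Smith normal form diag(1,1,1,1,1,1,1,1,1,1,1,1,1,1,1,1,1,1,1,2).

Now H_k = ker ∂_k / im ∂_{k+1}, so:

  H_0: rank C_0 − rank ∂_1 = 10 − 9 = 1, and the invariant factors of ∂_1 are all 1, so H_0 = Z.
  H_1: rank ker ∂_1 − rank ∂_2 = (30 − 9) − 20 = 1, and ∂_2 has invariant factor 2 > 1, so H_1 = Z × Z/2.
  H_2: rank ker ∂_2 − rank ∂_3 = (20 − 20) − 0 = 0, and there is no ∂_3, so H_2 = 0.

(K is a triangulation of the Klein bottle.)

H_0 = Z,  H_1 = Z × Z/2,  H_2 = 0.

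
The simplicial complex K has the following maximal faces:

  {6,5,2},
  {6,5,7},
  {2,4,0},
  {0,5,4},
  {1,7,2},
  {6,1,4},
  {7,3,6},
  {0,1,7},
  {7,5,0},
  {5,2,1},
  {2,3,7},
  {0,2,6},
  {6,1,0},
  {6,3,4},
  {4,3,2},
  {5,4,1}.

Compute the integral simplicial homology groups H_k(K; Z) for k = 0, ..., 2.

Order the vertices as 0 < 1 < 2 < 3 < 4 < 5 < 6 < 7. Listing each simplex with vertices in this order, K has dimension 2 with simplices:

  0-simplices (8): [0], [1], [2], [3], [4], [5], [6], [7]
  1-simplices (24): (24 of them)
  2-simplices (16): [0,1,6], [0,1,7], [0,2,4], [0,2,6], [0,4,5], [0,5,7], [1,2,5], [1,2,7], [1,4,5], [1,4,6], [2,3,4], [2,3,7], [2,5,6], [3,4,6], [3,6,7], [5,6,7]

Hence C_0 ≅ Z^8, C_1 ≅ Z^24, C_2 ≅ Z^16.

The boundary map ∂_1: C_1 → C_0 maps an edge to its endpoints' difference, ∂[p,q] = q − p. For instance
  ∂[1,2] = [2] − [1].
The 8×24 boundary matrix has rank 7 and Smith normal form diag(1,1,1,1,1,1,1).

The boundary map ∂_2: C_2 → C_1 maps a triangle to the signed sum of its edges. For instance
  ∂[0,2,6] = [2,6] − [0,6] + [0,2],
  ∂[1,4,5] = [4,5] − [1,5] + [1,4].
The resulting 24×16 matrix has rank 15, and its Smith normal form has invariant factors (1,1,1,1,1,1,1,1,1,1,1,1,1,1,1).

Now H_k = ker ∂_k / im ∂_{k+1}, so:

  H_0: rank C_0 − rank ∂_1 = 8 − 7 = 1, and the invariant factors of ∂_1 are all 1, so H_0 = Z.
  H_1: rank ker ∂_1 − rank ∂_2 = (24 − 7) − 15 = 2, and the invariant factors of ∂_2 are all 1, so H_1 = Z^2.
  H_2: rank ker ∂_2 − rank ∂_3 = (16 − 15) − 0 = 1, and there is no ∂_3, so H_2 = Z.

H_0 = Z,  H_1 = Z^2,  H_2 = Z.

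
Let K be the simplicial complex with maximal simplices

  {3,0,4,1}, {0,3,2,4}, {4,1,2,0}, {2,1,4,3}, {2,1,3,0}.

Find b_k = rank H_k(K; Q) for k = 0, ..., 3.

b_0 = 1, b_1 = 0, b_2 = 0, b_3 = 1.

K has 5 vertices, 10 edges, 10 triangles, 5 3-simplices.
rank ∂_0 = 0, rank ∂_1 = 4 ⇒ b_0 = 5 − 0 − 4 = 1; all invariant factors of ∂_1 are 1 so no torsion. So H_0 = Z.
rank ∂_1 = 4, rank ∂_2 = 6 ⇒ b_1 = 10 − 4 − 6 = 0; all invariant factors of ∂_2 are 1 so no torsion. So H_1 = 0.
rank ∂_2 = 6, rank ∂_3 = 4 ⇒ b_2 = 10 − 6 − 4 = 0; all invariant factors of ∂_3 are 1 so no torsion. So H_2 = 0.
rank ∂_3 = 4, rank ∂_4 = 0 ⇒ b_3 = 5 − 4 − 0 = 1. So H_3 = Z.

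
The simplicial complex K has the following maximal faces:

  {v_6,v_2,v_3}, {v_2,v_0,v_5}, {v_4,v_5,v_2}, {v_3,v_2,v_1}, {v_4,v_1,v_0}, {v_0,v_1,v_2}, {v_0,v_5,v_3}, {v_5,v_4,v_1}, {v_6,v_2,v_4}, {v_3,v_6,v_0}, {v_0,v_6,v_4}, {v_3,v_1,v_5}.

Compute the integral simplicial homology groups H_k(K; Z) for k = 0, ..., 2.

Fix the vertex order v_0 < v_1 < v_2 < v_3 < v_4 < v_5 < v_6 and write every simplex with vertices in increasing order. Then dim K = 2 and the simplices of K are:

  0-simplices (7): [v_0], [v_1], [v_2], [v_3], [v_4], [v_5], [v_6]
  1-simplices (18): (18 of them)
  2-simplices (12): (12 of them)

Hence C_0 ≅ Z^7, C_1 ≅ Z^18, C_2 ≅ Z^12.

Boundary ∂_1: C_1 → C_0 maps an edge to its endpoints' difference, ∂[p,q] = q − p. For instance
  ∂[v_1,v_3] = [v_3] − [v_1].
The 7×18 boundary matrix has rank 6 and Smith normal form diag(1,1,1,1,1,1).

The boundary map ∂_2: C_2 → C_1 sends each 2-simplex [p,q,r] to [q,r] − [p,r] + [p,q]. For instance
  ∂[v_0,v_2,v_5] = [v_2,v_5] − [v_0,v_5] + [v_0,v_2],
  ∂[v_2,v_3,v_6] = [v_3,v_6] − [v_2,v_6] + [v_2,v_3].
The resulting 18×12 matrix has rank 12, and its Smith normal form has invariant factors (1,1,1,1,1,1,1,1,1,1,1,2).

From H_k ≅ ker(∂_k) / im(∂_{k+1}) we obtain:

  H_0: rank C_0 − rank ∂_1 = 7 − 6 = 1, and the invariant factors of ∂_1 are all 1, so H_0 ≅ Z.
  H_1: rank ker ∂_1 − rank ∂_2 = (18 − 6) − 12 = 0, and ∂_2 has invariant factor 2 > 1, so H_1 ≅ Z/2Z.
  H_2: rank ker ∂_2 − rank ∂_3 = (12 − 12) − 0 = 0, and there is no ∂_3, so H_2 ≅ 0.

H_0 ≅ Z,  H_1 ≅ Z/2Z,  H_2 = 0.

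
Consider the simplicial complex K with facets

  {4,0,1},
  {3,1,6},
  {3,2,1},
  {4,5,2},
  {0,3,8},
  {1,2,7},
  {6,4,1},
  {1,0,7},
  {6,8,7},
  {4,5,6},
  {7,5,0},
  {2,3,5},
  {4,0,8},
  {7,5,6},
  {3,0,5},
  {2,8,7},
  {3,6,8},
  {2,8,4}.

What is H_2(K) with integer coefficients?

Fix the vertex order 0 < 1 < 2 < 3 < 4 < 5 < 6 < 7 < 8 and write every simplex with vertices in increasing order. Then dim K = 2 and the simplices of K are:

  0-simplices (9): [0], [1], [2], [3], [4], [5], [6], [7], [8]
  1-simplices (27): (27 of them)
  2-simplices (18): [0,1,4], [0,1,7], [0,3,5], [0,3,8], [0,4,8], [0,5,7], [1,2,3], [1,2,7], [1,3,6], [1,4,6], [2,3,5], [2,4,5], [2,4,8], [2,7,8], [3,6,8], [4,5,6], [5,6,7], [6,7,8]

giving chain groups C_0 ≅ Z^9, C_1 ≅ Z^27, C_2 ≅ Z^18.

The boundary map ∂_1: C_1 → C_0 is given by ∂[p,q] = [q] − [p]. For instance
  ∂[5,7] = [7] − [5].
As a 9×27 matrix over Z this has rank 8, with invariant factors (1,1,1,1,1,1,1,1).

The boundary map ∂_2: C_2 → C_1 acts by ∂[p,q,r] = [q,r] − [p,r] + [p,q]. For instance
  ∂[5,6,7] = [6,7] − [5,7] + [5,6],
  ∂[0,3,5] = [3,5] − [0,5] + [0,3].
As a 27×18 matrix over Z this has rank 17, with invariant factors (1,1,1,1,1,1,1,1,1,1,1,1,1,1,1,1,1).

Reading off H_k = ker ∂_k / im ∂_{k+1}:

  H_2: rank ker ∂_2 − rank ∂_3 = (18 − 17) − 0 = 1, and there is no ∂_3, so H_2 ≅ Z.

H_2 ≅ Z.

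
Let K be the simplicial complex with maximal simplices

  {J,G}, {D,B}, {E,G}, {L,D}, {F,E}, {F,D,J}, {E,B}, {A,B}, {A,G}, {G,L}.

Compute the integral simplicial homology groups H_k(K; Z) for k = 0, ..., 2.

Take the total order A < B < D < E < F < G < J < L on the vertex set. Then K (dimension 2) consists of the simplices:

  0-simplices (8): A, B, D, E, F, G, J, L
  1-simplices (12): AB, AG, BD, BE, DF, DJ, DL, EF, EG, FJ, GJ, GL
  2-simplices (1): DFJ

so the chain groups are C_0 ≅ Z^8, C_1 ≅ Z^12, C_2 ≅ Z^1.

The boundary map ∂_1: C_1 → C_0 maps an edge to its endpoints' difference, ∂[p,q] = q − p. For instance
  ∂EF = F − E.
As a 8×12 matrix over Z this has rank 7, with invariant factors (1,1,1,1,1,1,1).

The boundary map ∂_2: C_2 → C_1 acts by ∂[p,q,r] = [q,r] − [p,r] + [p,q]. For instance
  ∂DFJ = FJ − DJ + DF.
The 12×1 boundary matrix has rank 1 and Smith normal form diag(1).

Now H_k = ker ∂_k / im ∂_{k+1}, so:

  H_0: rank C_0 − rank ∂_1 = 8 − 7 = 1, and the invariant factors of ∂_1 are all 1, so H_0 ≅ Z.
  H_1: rank ker ∂_1 − rank ∂_2 = (12 − 7) − 1 = 4, and the invariant factors of ∂_2 are all 1, so H_1 ≅ Z^4.
  H_2: rank ker ∂_2 − rank ∂_3 = (1 − 1) − 0 = 0, and there is no ∂_3, so H_2 ≅ 0.

As a check, the Euler characteristic is 8 − 12 + 1 = -3, which agrees with 1 − 4 + 0 = -3.

H_0 = Z,  H_1 = Z^4,  H_2 = 0.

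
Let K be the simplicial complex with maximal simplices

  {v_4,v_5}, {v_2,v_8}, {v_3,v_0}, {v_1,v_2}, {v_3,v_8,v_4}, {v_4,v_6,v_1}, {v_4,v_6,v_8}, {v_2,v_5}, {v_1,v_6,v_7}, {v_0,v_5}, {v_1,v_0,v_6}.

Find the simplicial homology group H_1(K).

We work with the vertex ordering v_0 < v_1 < v_2 < v_3 < v_4 < v_5 < v_6 < v_7 < v_8. The simplices of K, each written with vertices in increasing order, are:

  0-simplices (9): [v_0], [v_1], [v_2], [v_3], [v_4], [v_5], [v_6], [v_7], [v_8]
  1-simplices (17): (17 of them)
  2-simplices (5): [v_0,v_1,v_6], [v_1,v_4,v_6], [v_1,v_6,v_7], [v_3,v_4,v_8], [v_4,v_6,v_8]

so the chain groups are C_0 ≅ Z^9, C_1 ≅ Z^17, C_2 ≅ Z^5.

The boundary map ∂_1: C_1 → C_0 sends each edge [p,q] (with p < q) to q − p. For instance
  ∂[v_1,v_6] = [v_6] − [v_1].
The 9×17 boundary matrix has rank 8 and Smith normal form diag(1,1,1,1,1,1,1,1).

The boundary map ∂_2: C_2 → C_1 sends each 2-simplex [p,q,r] to [q,r] − [p,r] + [p,q]. For instance
  ∂[v_4,v_6,v_8] = [v_6,v_8] − [v_4,v_8] + [v_4,v_6],
  ∂[v_0,v_1,v_6] = [v_1,v_6] − [v_0,v_6] + [v_0,v_1].
This gives a 17×5 integer matrix of rank 5; reducing to Smith normal form yields diagonal entries (1,1,1,1,1).

From H_k ≅ ker(∂_k) / im(∂_{k+1}) we obtain:

  H_1: rank ker ∂_1 − rank ∂_2 = (17 − 8) − 5 = 4, and the invariant factors of ∂_2 are all 1, so H_1 = Z^4.

H_1 = Z^4.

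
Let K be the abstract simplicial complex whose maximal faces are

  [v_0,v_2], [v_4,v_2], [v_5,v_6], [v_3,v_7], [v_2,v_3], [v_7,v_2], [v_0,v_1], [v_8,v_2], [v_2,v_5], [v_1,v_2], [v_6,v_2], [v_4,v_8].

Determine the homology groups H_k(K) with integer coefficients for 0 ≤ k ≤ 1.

H_0 = Z,  H_1 = Z^4.

Fix the vertex order v_0 < v_1 < v_2 < v_3 < v_4 < v_5 < v_6 < v_7 < v_8 and write every simplex with vertices in increasing order. Then dim K = 1 and the simplices of K are:

  0-simplices (9): [v_0], [v_1], [v_2], [v_3], [v_4], [v_5], [v_6], [v_7], [v_8]
  1-simplices (12): [v_0,v_1], [v_0,v_2], [v_1,v_2], [v_2,v_3], [v_2,v_4], [v_2,v_5], [v_2,v_6], [v_2,v_7], [v_2,v_8], [v_3,v_7], [v_4,v_8], [v_5,v_6]

Hence C_0 ≅ Z^9, C_1 ≅ Z^12.

Boundary ∂_1: C_1 → C_0 is given by ∂[p,q] = [q] − [p]. For instance
  ∂[v_2,v_5] = [v_5] − [v_2].
The resulting 9×12 matrix has rank 8, and its Smith normal form has invariant factors (1,1,1,1,1,1,1,1).

Reading off H_k = ker ∂_k / im ∂_{k+1}:

  H_0: rank C_0 − rank ∂_1 = 9 − 8 = 1, and the invariant factors of ∂_1 are all 1, so H_0 ≅ Z.
  H_1: rank ker ∂_1 − rank ∂_2 = (12 − 8) − 0 = 4, and there is no ∂_2, so H_1 ≅ Z^4.

As a check, the Euler characteristic is 9 − 12 = -3, which agrees with 1 − 4 = -3.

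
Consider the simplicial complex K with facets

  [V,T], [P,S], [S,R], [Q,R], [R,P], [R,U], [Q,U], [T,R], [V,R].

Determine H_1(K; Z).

H_1 = Z^3.

We work with the vertex ordering P < Q < R < S < T < U < V. The simplices of K, each written with vertices in increasing order, are:

  0-simplices (7): P, Q, R, S, T, U, V
  1-simplices (9): PR, PS, QR, QU, RS, RT, RU, RV, TV

so the chain groups are C_0 ≅ Z^7, C_1 ≅ Z^9.

Boundary ∂_1: C_1 → C_0 is given by ∂[p,q] = [q] − [p]. For instance
  ∂PR = R − P.
The 7×9 boundary matrix has rank 6 and Smith normal form diag(1,1,1,1,1,1).

Now H_k = ker ∂_k / im ∂_{k+1}, so:

  H_1: rank ker ∂_1 − rank ∂_2 = (9 − 6) − 0 = 3, and there is no ∂_2, so H_1 = Z^3.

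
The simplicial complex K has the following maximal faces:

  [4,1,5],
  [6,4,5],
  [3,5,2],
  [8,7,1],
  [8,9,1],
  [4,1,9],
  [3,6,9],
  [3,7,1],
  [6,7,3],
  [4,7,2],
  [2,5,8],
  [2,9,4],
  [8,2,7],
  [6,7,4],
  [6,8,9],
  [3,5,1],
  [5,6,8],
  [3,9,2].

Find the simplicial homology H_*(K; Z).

H_0 = Z,  H_1 = Z^2,  H_2 = Z.

Take the total order 1 < 2 < 3 < 4 < 5 < 6 < 7 < 8 < 9 on the vertex set. Then K (dimension 2) consists of the simplices:

  0-simplices (9): [1], [2], [3], [4], [5], [6], [7], [8], [9]
  1-simplices (27): (27 of them)
  2-simplices (18): [1,3,5], [1,3,7], [1,4,5], [1,4,9], [1,7,8], [1,8,9], [2,3,5], [2,3,9], [2,4,7], [2,4,9], [2,5,8], [2,7,8], [3,6,7], [3,6,9], [4,5,6], [4,6,7], [5,6,8], [6,8,9]

giving chain groups C_0 ≅ Z^9, C_1 ≅ Z^27, C_2 ≅ Z^18.

The boundary map ∂_1: C_1 → C_0 sends each edge [p,q] (with p < q) to q − p. For instance
  ∂[3,5] = [5] − [3].
As a 9×27 matrix over Z this has rank 8, with invariant factors (1,1,1,1,1,1,1,1).

∂_2: C_2 → C_1 acts by ∂[p,q,r] = [q,r] − [p,r] + [p,q]. For instance
  ∂[1,8,9] = [8,9] − [1,9] + [1,8],
  ∂[3,6,7] = [6,7] − [3,7] + [3,6].
As a 27×18 matrix over Z this has rank 17, with invariant factors (1,1,1,1,1,1,1,1,1,1,1,1,1,1,1,1,1).

From H_k ≅ ker(∂_k) / im(∂_{k+1}) we obtain:

  H_0: rank C_0 − rank ∂_1 = 9 − 8 = 1, and the invariant factors of ∂_1 are all 1, so H_0 ≅ Z.
  H_1: rank ker ∂_1 − rank ∂_2 = (27 − 8) − 17 = 2, and the invariant factors of ∂_2 are all 1, so H_1 ≅ Z^2.
  H_2: rank ker ∂_2 − rank ∂_3 = (18 − 17) − 0 = 1, and there is no ∂_3, so H_2 ≅ Z.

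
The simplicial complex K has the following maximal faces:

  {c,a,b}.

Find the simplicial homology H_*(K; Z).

Take the total order a < b < c on the vertex set. Then K (dimension 2) consists of the simplices:

  0-simplices (3): a, b, c
  1-simplices (3): ab, ac, bc
  2-simplices (1): abc

so the chain groups are C_0 ≅ Z^3, C_1 ≅ Z^3, C_2 ≅ Z^1.

The boundary map ∂_1: C_1 → C_0 is given by ∂[p,q] = [q] − [p].
As a 3×3 matrix over Z this has rank 2, with invariant factors (1,1).

The boundary map ∂_2: C_2 → C_1 acts by ∂[p,q,r] = [q,r] − [p,r] + [p,q]. For instance
  ∂abc = bc − ac + ab.
As a 3×1 matrix over Z this has rank 1, with invariant factors (1).

Reading off H_k = ker ∂_k / im ∂_{k+1}:

  H_0: rank C_0 − rank ∂_1 = 3 − 2 = 1, and the invariant factors of ∂_1 are all 1, so H_0 = Z.
  H_1: rank ker ∂_1 − rank ∂_2 = (3 − 2) − 1 = 0, and the invariant factors of ∂_2 are all 1, so H_1 = 0.
  H_2: rank ker ∂_2 − rank ∂_3 = (1 − 1) − 0 = 0, and there is no ∂_3, so H_2 = 0.

As a check, the Euler characteristic is 3 − 3 + 1 = 1, which agrees with 1 − 0 + 0 = 1.

H_0 ≅ Z,  H_1 = 0,  H_2 = 0.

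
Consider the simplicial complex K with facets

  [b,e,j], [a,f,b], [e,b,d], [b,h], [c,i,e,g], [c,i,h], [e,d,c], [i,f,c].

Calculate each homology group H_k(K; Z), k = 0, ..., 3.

Fix the vertex order a < b < c < d < e < f < g < h < i < j and write every simplex with vertices in increasing order. Then dim K = 3 and the simplices of K are:

  0-simplices (10): a, b, c, d, e, f, g, h, i, j
  1-simplices (20): ab, af, bd, be, bf, bh, bj, cd, ce, cf, cg, ch, ci, de, eg, ei, ej, fi, gi, hi
  2-simplices (10): abf, bde, bej, cde, ceg, cei, cfi, cgi, chi, egi
  3-simplices (1): cegi

Hence C_0 ≅ Z^10, C_1 ≅ Z^20, C_2 ≅ Z^10, C_3 ≅ Z^1.

The boundary map ∂_1: C_1 → C_0 maps an edge to its endpoints' difference, ∂[p,q] = q − p.
This gives a 10×20 integer matrix of rank 9; reducing to Smith normal form yields diagonal entries (1,1,1,1,1,1,1,1,1).

The boundary map ∂_2: C_2 → C_1 sends each 2-simplex [p,q,r] to [q,r] − [p,r] + [p,q]. For instance
  ∂egi = gi − ei + eg,
  ∂ceg = eg − cg + ce.
The resulting 20×10 matrix has rank 9, and its Smith normal form has invariant factors (1,1,1,1,1,1,1,1,1).

Boundary ∂_3: C_3 → C_2 sends each 3-simplex σ to the alternating sum Σ_i (−1)^i (σ with its i-th vertex removed). For instance
  ∂cegi = egi − cgi + cei − ceg.
The resulting 10×1 matrix has rank 1, and its Smith normal form has invariant factors (1).

From H_k ≅ ker(∂_k) / im(∂_{k+1}) we obtain:

  H_0: rank C_0 − rank ∂_1 = 10 − 9 = 1, and the invariant factors of ∂_1 are all 1, so H_0 = Z.
  H_1: rank ker ∂_1 − rank ∂_2 = (20 − 9) − 9 = 2, and the invariant factors of ∂_2 are all 1, so H_1 = Z^2.
  H_2: rank ker ∂_2 − rank ∂_3 = (10 − 9) − 1 = 0, and the invariant factors of ∂_3 are all 1, so H_2 = 0.
  H_3: rank ker ∂_3 − rank ∂_4 = (1 − 1) − 0 = 0, and there is no ∂_4, so H_3 = 0.

As a check, the Euler characteristic is 10 − 20 + 10 − 1 = -1, which agrees with 1 − 2 + 0 − 0 = -1.

H_0 = Z,  H_1 = Z^2,  H_2 = 0,  H_3 = 0.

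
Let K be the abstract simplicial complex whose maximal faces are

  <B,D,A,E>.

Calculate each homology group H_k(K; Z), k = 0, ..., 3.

H_0 ≅ Z,  H_1 = 0,  H_2 = 0,  H_3 = 0.

K has 4 vertices, 6 edges, 4 triangles, 1 3-simplex.
rank ∂_0 = 0, rank ∂_1 = 3 ⇒ b_0 = 4 − 0 − 3 = 1; all invariant factors of ∂_1 are 1 so no torsion. So H_0 ≅ Z.
rank ∂_1 = 3, rank ∂_2 = 3 ⇒ b_1 = 6 − 3 − 3 = 0; all invariant factors of ∂_2 are 1 so no torsion. So H_1 ≅ 0.
rank ∂_2 = 3, rank ∂_3 = 1 ⇒ b_2 = 4 − 3 − 1 = 0; all invariant factors of ∂_3 are 1 so no torsion. So H_2 ≅ 0.
rank ∂_3 = 1, rank ∂_4 = 0 ⇒ b_3 = 1 − 1 − 0 = 0. So H_3 ≅ 0.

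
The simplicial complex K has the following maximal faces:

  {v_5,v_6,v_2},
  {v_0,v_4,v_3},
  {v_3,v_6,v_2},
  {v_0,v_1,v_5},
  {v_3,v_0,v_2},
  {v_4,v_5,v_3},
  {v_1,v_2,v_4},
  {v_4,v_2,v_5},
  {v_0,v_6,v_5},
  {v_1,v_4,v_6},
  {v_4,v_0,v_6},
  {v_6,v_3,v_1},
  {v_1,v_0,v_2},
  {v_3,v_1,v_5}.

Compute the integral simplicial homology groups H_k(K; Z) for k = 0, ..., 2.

We work with the vertex ordering v_0 < v_1 < v_2 < v_3 < v_4 < v_5 < v_6. The simplices of K, each written with vertices in increasing order, are:

  0-simplices (7): [v_0], [v_1], [v_2], [v_3], [v_4], [v_5], [v_6]
  1-simplices (21): (21 of them)
  2-simplices (14): (14 of them)

so the chain groups are C_0 ≅ Z^7, C_1 ≅ Z^21, C_2 ≅ Z^14.

The boundary map ∂_1: C_1 → C_0 sends each edge [p,q] (with p < q) to q − p. For instance
  ∂[v_1,v_6] = [v_6] − [v_1].
The 7×21 boundary matrix has rank 6 and Smith normal form diag(1,1,1,1,1,1).

Boundary ∂_2: C_2 → C_1 maps a triangle to the signed sum of its edges. For instance
  ∂[v_0,v_1,v_2] = [v_1,v_2] − [v_0,v_2] + [v_0,v_1],
  ∂[v_1,v_3,v_6] = [v_3,v_6] − [v_1,v_6] + [v_1,v_3].
The 21×14 boundary matrix has rank 13 and Smith normal form diag(1,1,1,1,1,1,1,1,1,1,1,1,1).

From H_k ≅ ker(∂_k) / im(∂_{k+1}) we obtain:

  H_0: rank C_0 − rank ∂_1 = 7 − 6 = 1, and the invariant factors of ∂_1 are all 1, so H_0 ≅ Z.
  H_1: rank ker ∂_1 − rank ∂_2 = (21 − 6) − 13 = 2, and the invariant factors of ∂_2 are all 1, so H_1 ≅ Z^2.
  H_2: rank ker ∂_2 − rank ∂_3 = (14 − 13) − 0 = 1, and there is no ∂_3, so H_2 ≅ Z.

As a check, the Euler characteristic is 7 − 21 + 14 = 0, which agrees with 1 − 2 + 1 = 0.

H_0 ≅ Z,  H_1 ≅ Z^2,  H_2 ≅ Z.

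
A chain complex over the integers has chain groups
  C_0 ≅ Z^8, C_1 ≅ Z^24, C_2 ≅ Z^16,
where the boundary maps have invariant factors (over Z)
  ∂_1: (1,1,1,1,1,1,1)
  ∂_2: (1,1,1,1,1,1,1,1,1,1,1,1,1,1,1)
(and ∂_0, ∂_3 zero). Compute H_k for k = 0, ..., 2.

H_0: b_0 = 8 − 0 − 7 = 1; torsion from ∂_1 factors > 1: none. So H_0 ≅ Z.
H_1: b_1 = 24 − 7 − 15 = 2; torsion from ∂_2 factors > 1: none. So H_1 ≅ Z^2.
H_2: b_2 = 16 − 15 − 0 = 1; torsion from ∂_3 factors > 1: none. So H_2 ≅ Z.

H_0 ≅ Z,  H_1 ≅ Z^2,  H_2 ≅ Z.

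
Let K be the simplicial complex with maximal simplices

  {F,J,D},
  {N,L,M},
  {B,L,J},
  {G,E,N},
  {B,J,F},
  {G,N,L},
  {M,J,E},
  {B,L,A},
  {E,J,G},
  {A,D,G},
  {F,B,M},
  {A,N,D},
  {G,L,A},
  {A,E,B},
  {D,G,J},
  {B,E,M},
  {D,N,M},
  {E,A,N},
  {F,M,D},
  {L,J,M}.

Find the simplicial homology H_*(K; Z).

H_0 = Z,  H_1 = Z ⊕ Z_2,  H_2 = 0.

Take the total order A < B < D < E < F < G < J < L < M < N on the vertex set. Then K (dimension 2) consists of the simplices:

  0-simplices (10): A, B, D, E, F, G, J, L, M, N
  1-simplices (30): AB, AD, AE, AG, AL, AN, BE, BF, BJ, BL, BM, DF, DG, DJ, DM, DN, EG, EJ, EM, EN, FJ, FM, GJ, GL, GN, JL, JM, LM, LN, MN
  2-simplices (20): ABE, ABL, ADG, ADN, AEN, AGL, BEM, BFJ, BFM, BJL, DFJ, DFM, DGJ, DMN, EGJ, EGN, EJM, GLN, JLM, LMN

giving chain groups C_0 ≅ Z^10, C_1 ≅ Z^30, C_2 ≅ Z^20.

Boundary ∂_1: C_1 → C_0 maps an edge to its endpoints' difference, ∂[p,q] = q − p.
This gives a 10×30 integer matrix of rank 9; reducing to Smith normal form yields diagonal entries (1,1,1,1,1,1,1,1,1).

Boundary ∂_2: C_2 → C_1 sends each 2-simplex [p,q,r] to [q,r] − [p,r] + [p,q]. For instance
  ∂BEM = EM − BM + BE,
  ∂AEN = EN − AN + AE.
As a 30×20 matrix over Z this has rank 20, with invariant factors (1,1,1,1,1,1,1,1,1,1,1,1,1,1,1,1,1,1,1,2).

From H_k ≅ ker(∂_k) / im(∂_{k+1}) we obtain:

  H_0: rank C_0 − rank ∂_1 = 10 − 9 = 1, and the invariant factors of ∂_1 are all 1, so H_0 = Z.
  H_1: rank ker ∂_1 − rank ∂_2 = (30 − 9) − 20 = 1, and ∂_2 has invariant factor 2 > 1, so H_1 = Z ⊕ Z_2.
  H_2: rank ker ∂_2 − rank ∂_3 = (20 − 20) − 0 = 0, and there is no ∂_3, so H_2 = 0.

As a check, the Euler characteristic is 10 − 30 + 20 = 0, which agrees with 1 − 1 + 0 = 0.
(K is a triangulation of the Klein bottle.)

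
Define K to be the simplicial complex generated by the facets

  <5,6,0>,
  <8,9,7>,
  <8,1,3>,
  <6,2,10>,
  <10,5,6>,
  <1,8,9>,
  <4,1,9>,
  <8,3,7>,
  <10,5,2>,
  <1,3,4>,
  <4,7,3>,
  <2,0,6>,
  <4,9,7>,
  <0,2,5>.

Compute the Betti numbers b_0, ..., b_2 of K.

Order the vertices as 0 < 1 < 2 < 3 < 4 < 5 < 6 < 7 < 8 < 9 < 10. Listing each simplex with vertices in this order, K has dimension 2 with simplices:

  0-simplices (11): [0], [1], [2], [3], [4], [5], [6], [7], [8], [9], [10]
  1-simplices (21): [0,2], [0,5], [0,6], [1,3], [1,4], [1,8], [1,9], [2,5], [2,6], [2,10], [3,4], [3,7], [3,8], [4,7], [4,9], [5,6], [5,10], [6,10], [7,8], [7,9], [8,9]
  2-simplices (14): [0,2,5], [0,2,6], [0,5,6], [1,3,4], [1,3,8], [1,4,9], [1,8,9], [2,5,10], [2,6,10], [3,4,7], [3,7,8], [4,7,9], [5,6,10], [7,8,9]

Hence C_0 ≅ Z^11, C_1 ≅ Z^21, C_2 ≅ Z^14.

The boundary map ∂_1: C_1 → C_0 sends each edge [p,q] (with p < q) to q − p. For instance
  ∂[0,5] = [5] − [0].
The resulting 11×21 matrix has rank 9, and its Smith normal form has invariant factors (1,1,1,1,1,1,1,1,1).

∂_2: C_2 → C_1 acts by ∂[p,q,r] = [q,r] − [p,r] + [p,q]. For instance
  ∂[1,8,9] = [8,9] − [1,9] + [1,8],
  ∂[1,3,8] = [3,8] − [1,8] + [1,3].
The 21×14 boundary matrix has rank 12 and Smith normal form diag(1,1,1,1,1,1,1,1,1,1,1,1).

Computing H_k = (kernel of ∂_k) / (image of ∂_{k+1}):

  H_0: rank C_0 − rank ∂_1 = 11 − 9 = 2, and the invariant factors of ∂_1 are all 1, so H_0 ≅ Z^2.
  H_1: rank ker ∂_1 − rank ∂_2 = (21 − 9) − 12 = 0, and the invariant factors of ∂_2 are all 1, so H_1 ≅ 0.
  H_2: rank ker ∂_2 − rank ∂_3 = (14 − 12) − 0 = 2, and there is no ∂_3, so H_2 ≅ Z^2.

Hence the Betti numbers are b_0 = 2, b_1 = 0, b_2 = 2.

b_0 = 2, b_1 = 0, b_2 = 2.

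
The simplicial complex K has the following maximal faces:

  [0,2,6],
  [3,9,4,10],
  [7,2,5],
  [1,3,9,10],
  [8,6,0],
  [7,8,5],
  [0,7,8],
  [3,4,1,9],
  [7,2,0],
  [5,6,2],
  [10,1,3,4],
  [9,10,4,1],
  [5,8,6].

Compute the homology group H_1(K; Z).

H_1 = 0.

K has 11 vertices, 22 edges, 18 triangles, 5 3-simplices.
rank ∂_1 = 9, rank ∂_2 = 13 ⇒ b_1 = 22 − 9 − 13 = 0; all invariant factors of ∂_2 are 1 so no torsion. So H_1 = 0.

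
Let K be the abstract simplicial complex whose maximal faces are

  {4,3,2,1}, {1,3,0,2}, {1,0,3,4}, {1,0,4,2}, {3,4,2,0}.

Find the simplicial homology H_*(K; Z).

Take the total order 0 < 1 < 2 < 3 < 4 on the vertex set. Then K (dimension 3) consists of the simplices:

  0-simplices (5): [0], [1], [2], [3], [4]
  1-simplices (10): [0,1], [0,2], [0,3], [0,4], [1,2], [1,3], [1,4], [2,3], [2,4], [3,4]
  2-simplices (10): [0,1,2], [0,1,3], [0,1,4], [0,2,3], [0,2,4], [0,3,4], [1,2,3], [1,2,4], [1,3,4], [2,3,4]
  3-simplices (5): [0,1,2,3], [0,1,2,4], [0,1,3,4], [0,2,3,4], [1,2,3,4]

so the chain groups are C_0 ≅ Z^5, C_1 ≅ Z^10, C_2 ≅ Z^10, C_3 ≅ Z^5.

∂_1: C_1 → C_0 is given by ∂[p,q] = [q] − [p]. For instance
  ∂[2,4] = [4] − [2].
The resulting 5×10 matrix has rank 4, and its Smith normal form has invariant factors (1,1,1,1).

The boundary map ∂_2: C_2 → C_1 maps a triangle to the signed sum of its edges. For instance
  ∂[0,2,3] = [2,3] − [0,3] + [0,2],
  ∂[1,3,4] = [3,4] − [1,4] + [1,3].
The resulting 10×10 matrix has rank 6, and its Smith normal form has invariant factors (1,1,1,1,1,1).

The boundary map ∂_3: C_3 → C_2 sends each 3-simplex σ to the alternating sum Σ_i (−1)^i (σ with its i-th vertex removed). For instance
  ∂[0,1,3,4] = [1,3,4] − [0,3,4] + [0,1,4] − [0,1,3],
  ∂[0,1,2,3] = [1,2,3] − [0,2,3] + [0,1,3] − [0,1,2].
This gives a 10×5 integer matrix of rank 4; reducing to Smith normal form yields diagonal entries (1,1,1,1).

Computing H_k = (kernel of ∂_k) / (image of ∂_{k+1}):

  H_0: rank C_0 − rank ∂_1 = 5 − 4 = 1, and the invariant factors of ∂_1 are all 1, so H_0 ≅ Z.
  H_1: rank ker ∂_1 − rank ∂_2 = (10 − 4) − 6 = 0, and the invariant factors of ∂_2 are all 1, so H_1 ≅ 0.
  H_2: rank ker ∂_2 − rank ∂_3 = (10 − 6) − 4 = 0, and the invariant factors of ∂_3 are all 1, so H_2 ≅ 0.
  H_3: rank ker ∂_3 − rank ∂_4 = (5 − 4) − 0 = 1, and there is no ∂_4, so H_3 ≅ Z.

H_0 ≅ Z,  H_1 = 0,  H_2 = 0,  H_3 ≅ Z.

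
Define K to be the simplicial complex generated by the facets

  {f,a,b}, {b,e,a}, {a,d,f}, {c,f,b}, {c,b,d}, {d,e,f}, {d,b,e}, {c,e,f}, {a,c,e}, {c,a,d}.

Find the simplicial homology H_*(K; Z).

H_0 ≅ Z,  H_1 ≅ Z/2Z,  H_2 = 0.

K has 6 vertices, 15 edges, 10 triangles.
rank ∂_0 = 0, rank ∂_1 = 5 ⇒ b_0 = 6 − 0 − 5 = 1; all invariant factors of ∂_1 are 1 so no torsion. So H_0 ≅ Z.
rank ∂_1 = 5, rank ∂_2 = 10 ⇒ b_1 = 15 − 5 − 10 = 0; ∂_2 has invariant factor(s) [2] giving torsion. So H_1 ≅ Z/2Z.
rank ∂_2 = 10, rank ∂_3 = 0 ⇒ b_2 = 10 − 10 − 0 = 0. So H_2 ≅ 0.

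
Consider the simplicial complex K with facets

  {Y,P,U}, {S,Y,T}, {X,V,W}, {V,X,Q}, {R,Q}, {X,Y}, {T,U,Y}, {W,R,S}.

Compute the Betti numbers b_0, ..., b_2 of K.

K has 10 vertices, 17 edges, 6 triangles.
rank ∂_0 = 0, rank ∂_1 = 9 ⇒ b_0 = 10 − 0 − 9 = 1; all invariant factors of ∂_1 are 1 so no torsion. So H_0 = Z.
rank ∂_1 = 9, rank ∂_2 = 6 ⇒ b_1 = 17 − 9 − 6 = 2; all invariant factors of ∂_2 are 1 so no torsion. So H_1 = Z^2.
rank ∂_2 = 6, rank ∂_3 = 0 ⇒ b_2 = 6 − 6 − 0 = 0. So H_2 = 0.

b_0 = 1, b_1 = 2, b_2 = 0.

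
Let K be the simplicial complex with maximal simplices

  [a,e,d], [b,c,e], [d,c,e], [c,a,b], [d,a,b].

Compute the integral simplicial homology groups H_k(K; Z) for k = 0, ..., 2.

Take the total order a < b < c < d < e on the vertex set. Then K (dimension 2) consists of the simplices:

  0-simplices (5): a, b, c, d, e
  1-simplices (10): ab, ac, ad, ae, bc, bd, be, cd, ce, de
  2-simplices (5): abc, abd, ade, bce, cde

Hence C_0 ≅ Z^5, C_1 ≅ Z^10, C_2 ≅ Z^5.

∂_1: C_1 → C_0 is given by ∂[p,q] = [q] − [p]. For instance
  ∂bc = c − b.
As a 5×10 matrix over Z this has rank 4, with invariant factors (1,1,1,1).

The boundary map ∂_2: C_2 → C_1 acts by ∂[p,q,r] = [q,r] − [p,r] + [p,q]. For instance
  ∂bce = ce − be + bc,
  ∂abc = bc − ac + ab.
As a 10×5 matrix over Z this has rank 5, with invariant factors (1,1,1,1,1).

Computing H_k = (kernel of ∂_k) / (image of ∂_{k+1}):

  H_0: rank C_0 − rank ∂_1 = 5 − 4 = 1, and the invariant factors of ∂_1 are all 1, so H_0 ≅ Z.
  H_1: rank ker ∂_1 − rank ∂_2 = (10 − 4) − 5 = 1, and the invariant factors of ∂_2 are all 1, so H_1 ≅ Z.
  H_2: rank ker ∂_2 − rank ∂_3 = (5 − 5) − 0 = 0, and there is no ∂_3, so H_2 ≅ 0.

As a check, the Euler characteristic is 5 − 10 + 5 = 0, which agrees with 1 − 1 + 0 = 0.

H_0 = Z,  H_1 = Z,  H_2 = 0.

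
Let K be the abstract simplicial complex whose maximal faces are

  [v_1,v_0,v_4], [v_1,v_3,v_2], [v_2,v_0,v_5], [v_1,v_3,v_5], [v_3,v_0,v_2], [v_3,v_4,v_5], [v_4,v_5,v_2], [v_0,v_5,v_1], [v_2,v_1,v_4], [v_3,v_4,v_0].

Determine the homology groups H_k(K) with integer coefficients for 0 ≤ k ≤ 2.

Order the vertices as v_0 < v_1 < v_2 < v_3 < v_4 < v_5. Listing each simplex with vertices in this order, K has dimension 2 with simplices:

  0-simplices (6): [v_0], [v_1], [v_2], [v_3], [v_4], [v_5]
  1-simplices (15): (15 of them)
  2-simplices (10): [v_0,v_1,v_4], [v_0,v_1,v_5], [v_0,v_2,v_3], [v_0,v_2,v_5], [v_0,v_3,v_4], [v_1,v_2,v_3], [v_1,v_2,v_4], [v_1,v_3,v_5], [v_2,v_4,v_5], [v_3,v_4,v_5]

giving chain groups C_0 ≅ Z^6, C_1 ≅ Z^15, C_2 ≅ Z^10.

Boundary ∂_1: C_1 → C_0 sends each edge [p,q] (with p < q) to q − p. For instance
  ∂[v_0,v_1] = [v_1] − [v_0].
The resulting 6×15 matrix has rank 5, and its Smith normal form has invariant factors (1,1,1,1,1).

Boundary ∂_2: C_2 → C_1 sends each 2-simplex [p,q,r] to [q,r] − [p,r] + [p,q]. For instance
  ∂[v_0,v_2,v_5] = [v_2,v_5] − [v_0,v_5] + [v_0,v_2],
  ∂[v_1,v_2,v_4] = [v_2,v_4] − [v_1,v_4] + [v_1,v_2].
The resulting 15×10 matrix has rank 10, and its Smith normal form has invariant factors (1,1,1,1,1,1,1,1,1,2).

From H_k ≅ ker(∂_k) / im(∂_{k+1}) we obtain:

  H_0: rank C_0 − rank ∂_1 = 6 − 5 = 1, and the invariant factors of ∂_1 are all 1, so H_0 = Z.
  H_1: rank ker ∂_1 − rank ∂_2 = (15 − 5) − 10 = 0, and ∂_2 has invariant factor 2 > 1, so H_1 = Z/2Z.
  H_2: rank ker ∂_2 − rank ∂_3 = (10 − 10) − 0 = 0, and there is no ∂_3, so H_2 = 0.

H_0 ≅ Z,  H_1 ≅ Z/2Z,  H_2 = 0.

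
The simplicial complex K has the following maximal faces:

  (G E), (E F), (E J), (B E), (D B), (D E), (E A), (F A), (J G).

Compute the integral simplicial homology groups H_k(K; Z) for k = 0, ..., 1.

H_0 ≅ Z,  H_1 ≅ Z^3.

Fix the vertex order A < B < D < E < F < G < J and write every simplex with vertices in increasing order. Then dim K = 1 and the simplices of K are:

  0-simplices (7): A, B, D, E, F, G, J
  1-simplices (9): AE, AF, BD, BE, DE, EF, EG, EJ, GJ

Hence C_0 ≅ Z^7, C_1 ≅ Z^9.

∂_1: C_1 → C_0 sends each edge [p,q] (with p < q) to q − p. For instance
  ∂BD = D − B.
This gives a 7×9 integer matrix of rank 6; reducing to Smith normal form yields diagonal entries (1,1,1,1,1,1).

From H_k ≅ ker(∂_k) / im(∂_{k+1}) we obtain:

  H_0: rank C_0 − rank ∂_1 = 7 − 6 = 1, and the invariant factors of ∂_1 are all 1, so H_0 = Z.
  H_1: rank ker ∂_1 − rank ∂_2 = (9 − 6) − 0 = 3, and there is no ∂_2, so H_1 = Z^3.

As a check, the Euler characteristic is 7 − 9 = -2, which agrees with 1 − 3 = -2.
(K is a triangulation of a wedge of 3 circles.)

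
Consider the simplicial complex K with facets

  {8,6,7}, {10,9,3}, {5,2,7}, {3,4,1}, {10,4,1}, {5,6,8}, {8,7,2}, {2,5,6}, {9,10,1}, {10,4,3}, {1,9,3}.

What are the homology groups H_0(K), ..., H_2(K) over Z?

H_0 = Z^2,  H_1 = Z,  H_2 = Z.

Take the total order 1 < 2 < 3 < 4 < 5 < 6 < 7 < 8 < 9 < 10 on the vertex set. Then K (dimension 2) consists of the simplices:

  0-simplices (10): [1], [2], [3], [4], [5], [6], [7], [8], [9], [10]
  1-simplices (19): [1,3], [1,4], [1,9], [1,10], [2,5], [2,6], [2,7], [2,8], [3,4], [3,9], [3,10], [4,10], [5,6], [5,7], [5,8], [6,7], [6,8], [7,8], [9,10]
  2-simplices (11): [1,3,4], [1,3,9], [1,4,10], [1,9,10], [2,5,6], [2,5,7], [2,7,8], [3,4,10], [3,9,10], [5,6,8], [6,7,8]

so the chain groups are C_0 ≅ Z^10, C_1 ≅ Z^19, C_2 ≅ Z^11.

The boundary map ∂_1: C_1 → C_0 is given by ∂[p,q] = [q] − [p]. For instance
  ∂[1,9] = [9] − [1].
The 10×19 boundary matrix has rank 8 and Smith normal form diag(1,1,1,1,1,1,1,1).

The boundary map ∂_2: C_2 → C_1 sends each 2-simplex [p,q,r] to [q,r] − [p,r] + [p,q]. For instance
  ∂[3,4,10] = [4,10] − [3,10] + [3,4],
  ∂[2,7,8] = [7,8] − [2,8] + [2,7].
As a 19×11 matrix over Z this has rank 10, with invariant factors (1,1,1,1,1,1,1,1,1,1).

From H_k ≅ ker(∂_k) / im(∂_{k+1}) we obtain:

  H_0: rank C_0 − rank ∂_1 = 10 − 8 = 2, and the invariant factors of ∂_1 are all 1, so H_0 ≅ Z^2.
  H_1: rank ker ∂_1 − rank ∂_2 = (19 − 8) − 10 = 1, and the invariant factors of ∂_2 are all 1, so H_1 ≅ Z.
  H_2: rank ker ∂_2 − rank ∂_3 = (11 − 10) − 0 = 1, and there is no ∂_3, so H_2 ≅ Z.

(K is a triangulation of the disjoint union of the Möbius band and the 2-sphere S^2.)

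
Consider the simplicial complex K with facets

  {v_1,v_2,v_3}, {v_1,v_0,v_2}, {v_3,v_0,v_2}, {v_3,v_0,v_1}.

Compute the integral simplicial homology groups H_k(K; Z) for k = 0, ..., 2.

H_0 ≅ Z,  H_1 = 0,  H_2 ≅ Z.

Fix the vertex order v_0 < v_1 < v_2 < v_3 and write every simplex with vertices in increasing order. Then dim K = 2 and the simplices of K are:

  0-simplices (4): [v_0], [v_1], [v_2], [v_3]
  1-simplices (6): [v_0,v_1], [v_0,v_2], [v_0,v_3], [v_1,v_2], [v_1,v_3], [v_2,v_3]
  2-simplices (4): [v_0,v_1,v_2], [v_0,v_1,v_3], [v_0,v_2,v_3], [v_1,v_2,v_3]

so the chain groups are C_0 ≅ Z^4, C_1 ≅ Z^6, C_2 ≅ Z^4.

Boundary ∂_1: C_1 → C_0 sends each edge [p,q] (with p < q) to q − p.
As a 4×6 matrix over Z this has rank 3, with invariant factors (1,1,1).

∂_2: C_2 → C_1 acts by ∂[p,q,r] = [q,r] − [p,r] + [p,q]. For instance
  ∂[v_0,v_2,v_3] = [v_2,v_3] − [v_0,v_3] + [v_0,v_2],
  ∂[v_1,v_2,v_3] = [v_2,v_3] − [v_1,v_3] + [v_1,v_2].
The resulting 6×4 matrix has rank 3, and its Smith normal form has invariant factors (1,1,1).

Computing H_k = (kernel of ∂_k) / (image of ∂_{k+1}):

  H_0: rank C_0 − rank ∂_1 = 4 − 3 = 1, and the invariant factors of ∂_1 are all 1, so H_0 ≅ Z.
  H_1: rank ker ∂_1 − rank ∂_2 = (6 − 3) − 3 = 0, and the invariant factors of ∂_2 are all 1, so H_1 ≅ 0.
  H_2: rank ker ∂_2 − rank ∂_3 = (4 − 3) − 0 = 1, and there is no ∂_3, so H_2 ≅ Z.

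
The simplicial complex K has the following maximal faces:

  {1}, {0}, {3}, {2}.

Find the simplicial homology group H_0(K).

We work with the vertex ordering 0 < 1 < 2 < 3. The simplices of K, each written with vertices in increasing order, are:

  0-simplices (4): [0], [1], [2], [3]

giving chain groups C_0 ≅ Z^4.

From H_k ≅ ker(∂_k) / im(∂_{k+1}) we obtain:

  H_0: rank C_0 − rank ∂_1 = 4 − 0 = 4, and there is no ∂_1, so H_0 ≅ Z^4.

H_0 ≅ Z^4.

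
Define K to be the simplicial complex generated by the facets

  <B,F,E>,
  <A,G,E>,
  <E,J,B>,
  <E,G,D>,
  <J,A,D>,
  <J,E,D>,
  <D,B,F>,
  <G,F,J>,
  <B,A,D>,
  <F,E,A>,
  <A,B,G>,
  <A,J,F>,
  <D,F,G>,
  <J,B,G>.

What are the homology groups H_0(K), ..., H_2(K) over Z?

H_0 ≅ Z,  H_1 ≅ Z^2,  H_2 ≅ Z.

Order the vertices as A < B < D < E < F < G < J. Listing each simplex with vertices in this order, K has dimension 2 with simplices:

  0-simplices (7): A, B, D, E, F, G, J
  1-simplices (21): AB, AD, AE, AF, AG, AJ, BD, BE, BF, BG, BJ, DE, DF, DG, DJ, EF, EG, EJ, FG, FJ, GJ
  2-simplices (14): ABD, ABG, ADJ, AEF, AEG, AFJ, BDF, BEF, BEJ, BGJ, DEG, DEJ, DFG, FGJ

Hence C_0 ≅ Z^7, C_1 ≅ Z^21, C_2 ≅ Z^14.

Boundary ∂_1: C_1 → C_0 is given by ∂[p,q] = [q] − [p]. For instance
  ∂DG = G − D.
As a 7×21 matrix over Z this has rank 6, with invariant factors (1,1,1,1,1,1).

Boundary ∂_2: C_2 → C_1 acts by ∂[p,q,r] = [q,r] − [p,r] + [p,q]. For instance
  ∂ABG = BG − AG + AB,
  ∂BDF = DF − BF + BD.
This gives a 21×14 integer matrix of rank 13; reducing to Smith normal form yields diagonal entries (1,1,1,1,1,1,1,1,1,1,1,1,1).

Computing H_k = (kernel of ∂_k) / (image of ∂_{k+1}):

  H_0: rank C_0 − rank ∂_1 = 7 − 6 = 1, and the invariant factors of ∂_1 are all 1, so H_0 = Z.
  H_1: rank ker ∂_1 − rank ∂_2 = (21 − 6) − 13 = 2, and the invariant factors of ∂_2 are all 1, so H_1 = Z^2.
  H_2: rank ker ∂_2 − rank ∂_3 = (14 − 13) − 0 = 1, and there is no ∂_3, so H_2 = Z.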